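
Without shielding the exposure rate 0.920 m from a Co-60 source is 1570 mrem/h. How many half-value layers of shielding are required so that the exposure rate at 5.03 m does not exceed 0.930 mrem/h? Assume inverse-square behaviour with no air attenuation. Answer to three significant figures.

5.82 half-value layers

At 5.03 m, distance alone gives 1570 × (0.920/5.03)² = 1570 × 0.03345 = 52.52 mrem/h.
Further attenuation needed: 52.52/0.930 = 56.47.
n = log₂(56.47) = 5.819 half-value layers.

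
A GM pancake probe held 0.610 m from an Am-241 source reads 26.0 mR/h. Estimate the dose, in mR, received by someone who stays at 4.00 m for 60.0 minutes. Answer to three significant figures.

0.605 mR

By the inverse-square law, rate at 4.00 m:
26.0 × (0.610/4.00)² = 26.0 × 0.02326 = 0.6048 mR/h.
Dose = rate × time = 0.6048 mR/h × 1.000 h = 0.6048 mR.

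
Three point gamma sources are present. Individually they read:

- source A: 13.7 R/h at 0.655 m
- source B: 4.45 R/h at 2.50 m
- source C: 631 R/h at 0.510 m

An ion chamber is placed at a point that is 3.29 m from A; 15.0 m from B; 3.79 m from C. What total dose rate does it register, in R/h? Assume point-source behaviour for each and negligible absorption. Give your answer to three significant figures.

Each source contributes Iᵢ·(dᵢ/rᵢ)²; contributions add.
A: 13.7 × (0.655/3.29)² = 0.5430 R/h
B: 4.45 × (2.50/15.0)² = 0.1236 R/h
C: 631 × (0.510/3.79)² = 11.43 R/h
Total = 0.5430 + 0.1236 + 11.43 = 12.10 R/h.

12.1 R/h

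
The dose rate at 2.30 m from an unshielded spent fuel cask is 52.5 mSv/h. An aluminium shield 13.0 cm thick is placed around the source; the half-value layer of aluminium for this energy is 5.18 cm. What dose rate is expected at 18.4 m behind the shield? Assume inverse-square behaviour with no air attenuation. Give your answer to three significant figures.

0.144 mSv/h

Distance alone: 52.5 × (2.30/18.4)² = 52.5 × 0.01562 = 0.8201 mSv/h.
Shield: 13.0/5.18 = 2.510 half-value layers → attenuation 2^(−2.510) = 0.1756.
Combined: 0.8201 × 0.1756 = 0.1440 mSv/h.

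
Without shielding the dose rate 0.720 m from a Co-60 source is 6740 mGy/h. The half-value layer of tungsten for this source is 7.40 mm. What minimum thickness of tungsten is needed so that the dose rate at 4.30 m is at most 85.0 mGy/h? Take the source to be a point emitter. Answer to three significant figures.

8.53 mm

At 4.30 m, distance alone gives (0.720/4.30)² = 0.02804, so 6740 × 0.02804 = 189.0 mGy/h.
Further attenuation needed: 189.0/85.0 = 2.224.
n = log₂(2.224) = 1.153 half-value layers.
Thickness = 1.153 × 7.40 mm = 8.532 mm.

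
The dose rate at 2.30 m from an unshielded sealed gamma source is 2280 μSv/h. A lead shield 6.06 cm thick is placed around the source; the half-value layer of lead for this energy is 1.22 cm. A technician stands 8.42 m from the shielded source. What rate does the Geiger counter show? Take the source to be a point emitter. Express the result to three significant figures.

Distance alone: 2280 × (2.30/8.42)² = 2280 × 0.07462 = 170.1 μSv/h.
Shield: 6.06/1.22 = 4.967 half-value layers → attenuation 2^(−4.967) = 0.03197.
Combined: 170.1 × 0.03197 = 5.438 μSv/h.

5.44 μSv/h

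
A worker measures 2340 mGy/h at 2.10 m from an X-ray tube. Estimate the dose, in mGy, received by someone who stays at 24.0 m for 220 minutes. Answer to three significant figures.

65.7 mGy

Using I₁d₁² = I₂d₂², rate at 24.0 m:
2340 × (2.10/24.0)² = 2340 × 0.007656 = 17.92 mGy/h.
Dose = rate × time = 17.92 mGy/h × 3.667 h = 65.71 mGy.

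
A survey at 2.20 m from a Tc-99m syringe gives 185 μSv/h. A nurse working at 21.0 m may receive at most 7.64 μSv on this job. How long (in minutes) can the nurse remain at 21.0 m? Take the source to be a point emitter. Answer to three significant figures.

Applying the 1/r² law, rate at 21.0 m:
185 × (2.20/21.0)² = 185 × 0.01098 = 2.031 μSv/h.
Stay time = 7.64 μSv ÷ 2.031 μSv/h = 3.762 h = 225.7 min.

226 min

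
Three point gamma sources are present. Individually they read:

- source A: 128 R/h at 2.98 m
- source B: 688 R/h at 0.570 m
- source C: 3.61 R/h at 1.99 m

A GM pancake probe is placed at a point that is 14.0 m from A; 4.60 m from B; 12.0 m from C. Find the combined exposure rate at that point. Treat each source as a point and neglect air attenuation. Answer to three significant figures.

Each source contributes Iᵢ·(dᵢ/rᵢ)²; contributions add.
A: 128 × (2.98/14.0)² = 5.799 R/h
B: 688 × (0.570/4.60)² = 10.56 R/h
C: 3.61 × (1.99/12.0)² = 0.09928 R/h
Total = 5.799 + 10.56 + 0.09928 = 16.46 R/h.

16.5 R/h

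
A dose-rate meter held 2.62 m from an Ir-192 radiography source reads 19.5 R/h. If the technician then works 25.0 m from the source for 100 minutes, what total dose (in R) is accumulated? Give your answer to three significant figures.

Using I₁d₁² = I₂d₂², rate at 25.0 m:
(2.62/25.0)² = 0.01098, so 19.5 × 0.01098 = 0.2141 R/h.
Dose = rate × time = 0.2141 R/h × 1.667 h = 0.3569 R.

0.357 R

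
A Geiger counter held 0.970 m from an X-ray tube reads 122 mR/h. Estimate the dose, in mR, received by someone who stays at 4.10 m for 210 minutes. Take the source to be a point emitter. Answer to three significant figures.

Intensity scales as (d₁/d₂)², so rate at 4.10 m:
122 × (0.970/4.10)² = 122 × 0.05597 = 6.828 mR/h.
Dose = rate × time = 6.828 mR/h × 3.500 h = 23.90 mR.

23.9 mR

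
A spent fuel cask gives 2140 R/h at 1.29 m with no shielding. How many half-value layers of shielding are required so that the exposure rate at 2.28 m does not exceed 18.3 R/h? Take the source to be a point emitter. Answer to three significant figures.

At 2.28 m, distance alone gives 2140 × (1.29/2.28)² = 2140 × 0.3201 = 685.0 R/h.
Further attenuation needed: 685.0/18.3 = 37.43.
n = log₂(37.43) = 5.226 half-value layers.

5.23 half-value layers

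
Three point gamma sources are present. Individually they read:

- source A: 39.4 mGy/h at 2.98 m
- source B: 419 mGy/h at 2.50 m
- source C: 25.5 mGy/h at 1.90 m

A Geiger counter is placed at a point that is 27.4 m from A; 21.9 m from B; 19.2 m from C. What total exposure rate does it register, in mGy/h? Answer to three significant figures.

Each source contributes Iᵢ·(dᵢ/rᵢ)²; contributions add.
A: 39.4 × (2.98/27.4)² = 0.4660 mGy/h
B: 419 × (2.50/21.9)² = 5.460 mGy/h
C: 25.5 × (1.90/19.2)² = 0.2497 mGy/h
Total = 0.4660 + 5.460 + 0.2497 = 6.176 mGy/h.

6.18 mGy/h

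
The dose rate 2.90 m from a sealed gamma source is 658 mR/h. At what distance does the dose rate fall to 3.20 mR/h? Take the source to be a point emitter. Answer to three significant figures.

By the inverse-square law, d₂ = d₁·√(I₁/I₂).
I₁/I₂ = 658/3.20 = 205.6, so d₂ = 2.90 × √205.6 = 41.58 m.

41.6 m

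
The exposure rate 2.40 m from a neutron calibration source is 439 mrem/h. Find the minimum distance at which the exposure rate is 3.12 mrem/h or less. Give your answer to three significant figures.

28.5 m

Since intensity falls as 1/r², d₂ = d₁·√(I₁/I₂).
I₁/I₂ = 439/3.12 = 140.7, so d₂ = 2.40 × √140.7 = 28.47 m.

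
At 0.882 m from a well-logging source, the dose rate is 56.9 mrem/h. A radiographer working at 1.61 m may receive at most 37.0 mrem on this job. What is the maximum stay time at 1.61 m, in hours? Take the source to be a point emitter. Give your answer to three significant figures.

Intensity scales as (d₁/d₂)², so rate at 1.61 m:
56.9 × (0.882/1.61)² = 56.9 × 0.3001 = 17.08 mrem/h.
Stay time = 37.0 mrem ÷ 17.08 mrem/h = 2.166 h.

2.17 h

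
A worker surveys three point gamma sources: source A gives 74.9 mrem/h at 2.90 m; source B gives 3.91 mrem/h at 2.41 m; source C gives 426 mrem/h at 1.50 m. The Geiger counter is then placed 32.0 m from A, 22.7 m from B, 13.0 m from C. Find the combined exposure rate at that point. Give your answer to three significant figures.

Each source contributes Iᵢ·(dᵢ/rᵢ)²; contributions add.
A: 74.9 × (2.90/32.0)² = 0.6151 mrem/h
B: 3.91 × (2.41/22.7)² = 0.04407 mrem/h
C: 426 × (1.50/13.0)² = 5.672 mrem/h
Total = 0.6151 + 0.04407 + 5.672 = 6.331 mrem/h.

6.33 mrem/h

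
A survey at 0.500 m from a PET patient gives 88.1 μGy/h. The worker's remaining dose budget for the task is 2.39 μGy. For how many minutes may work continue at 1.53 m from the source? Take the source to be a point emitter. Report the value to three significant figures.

15.2 min

By the inverse-square law, rate at 1.53 m:
(0.500/1.53)² = 0.1068, so 88.1 × 0.1068 = 9.409 μGy/h.
Stay time = 2.39 μGy ÷ 9.409 μGy/h = 0.2540 h = 15.24 min.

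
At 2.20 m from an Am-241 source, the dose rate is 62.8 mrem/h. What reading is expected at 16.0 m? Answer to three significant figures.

Intensity scales as (d₁/d₂)², so the rate at 16.0 m is
(2.20/16.0)² = 0.01891, so 62.8 × 0.01891 = 1.188 mrem/h.

1.19 mrem/h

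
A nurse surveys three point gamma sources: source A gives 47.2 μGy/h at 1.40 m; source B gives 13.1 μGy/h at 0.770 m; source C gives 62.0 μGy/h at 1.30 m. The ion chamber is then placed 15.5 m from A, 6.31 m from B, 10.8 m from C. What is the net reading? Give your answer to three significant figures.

1.48 μGy/h

By superposition, sum each source's inverse-square contribution:
A: 47.2 × (1.40/15.5)² = 0.3851 μGy/h
B: 13.1 × (0.770/6.31)² = 0.1951 μGy/h
C: 62.0 × (1.30/10.8)² = 0.8983 μGy/h
Total = 0.3851 + 0.1951 + 0.8983 = 1.478 μGy/h.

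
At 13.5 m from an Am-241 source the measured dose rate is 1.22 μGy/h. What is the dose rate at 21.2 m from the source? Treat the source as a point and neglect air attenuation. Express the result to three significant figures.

Using I₁d₁² = I₂d₂², scaling from 13.5 m to 21.2 m:
1.22 × (13.5/21.2)² = 1.22 × 0.4055 = 0.4947 μGy/h.

0.495 μGy/h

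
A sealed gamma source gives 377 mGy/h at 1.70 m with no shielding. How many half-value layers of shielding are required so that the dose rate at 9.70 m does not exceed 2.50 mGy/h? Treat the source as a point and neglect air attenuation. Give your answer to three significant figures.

2.21 half-value layers

At 9.70 m, distance alone gives 377 × (1.70/9.70)² = 377 × 0.03072 = 11.58 mGy/h.
Further attenuation needed: 11.58/2.50 = 4.632.
n = log₂(4.632) = 2.212 half-value layers.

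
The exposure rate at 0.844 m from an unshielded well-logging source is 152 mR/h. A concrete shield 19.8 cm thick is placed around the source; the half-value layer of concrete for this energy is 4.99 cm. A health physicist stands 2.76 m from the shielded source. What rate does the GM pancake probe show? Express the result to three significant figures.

Distance alone: 152 × (0.844/2.76)² = 152 × 0.09351 = 14.21 mR/h.
Shield: 19.8/4.99 = 3.968 half-value layers → attenuation 2^(−3.968) = 0.06390.
Combined: 14.21 × 0.06390 = 0.9080 mR/h.

0.908 mR/h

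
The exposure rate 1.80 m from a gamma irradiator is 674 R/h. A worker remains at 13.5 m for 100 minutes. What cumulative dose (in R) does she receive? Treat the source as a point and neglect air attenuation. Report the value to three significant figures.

Intensity scales as (d₁/d₂)², so rate at 13.5 m:
674 × (1.80/13.5)² = 674 × 0.01778 = 11.98 R/h.
Dose = rate × time = 11.98 R/h × 1.667 h = 19.97 R.

20.0 R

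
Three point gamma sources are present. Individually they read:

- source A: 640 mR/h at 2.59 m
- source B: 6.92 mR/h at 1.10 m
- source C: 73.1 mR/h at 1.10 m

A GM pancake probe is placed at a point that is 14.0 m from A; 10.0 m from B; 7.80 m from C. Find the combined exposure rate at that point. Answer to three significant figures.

By superposition, sum each source's inverse-square contribution:
A: 640 × (2.59/14.0)² = 21.90 mR/h
B: 6.92 × (1.10/10.0)² = 0.08373 mR/h
C: 73.1 × (1.10/7.80)² = 1.454 mR/h
Total = 21.90 + 0.08373 + 1.454 = 23.44 mR/h.

23.4 mR/h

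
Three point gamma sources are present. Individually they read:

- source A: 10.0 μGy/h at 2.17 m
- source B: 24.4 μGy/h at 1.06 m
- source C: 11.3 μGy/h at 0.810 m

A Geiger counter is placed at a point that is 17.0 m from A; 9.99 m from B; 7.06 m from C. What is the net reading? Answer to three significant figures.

0.586 μGy/h

Each source contributes Iᵢ·(dᵢ/rᵢ)²; contributions add.
A: 10.0 × (2.17/17.0)² = 0.1629 μGy/h
B: 24.4 × (1.06/9.99)² = 0.2747 μGy/h
C: 11.3 × (0.810/7.06)² = 0.1487 μGy/h
Total = 0.1629 + 0.2747 + 0.1487 = 0.5863 μGy/h.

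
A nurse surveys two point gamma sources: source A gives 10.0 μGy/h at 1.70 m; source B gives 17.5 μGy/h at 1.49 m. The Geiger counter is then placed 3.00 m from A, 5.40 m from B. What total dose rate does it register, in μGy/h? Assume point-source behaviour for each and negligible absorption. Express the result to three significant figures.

4.54 μGy/h

By superposition, sum each source's inverse-square contribution:
A: 10.0 × (1.70/3.00)² = 3.211 μGy/h
B: 17.5 × (1.49/5.40)² = 1.332 μGy/h
Total = 3.211 + 1.332 = 4.543 μGy/h.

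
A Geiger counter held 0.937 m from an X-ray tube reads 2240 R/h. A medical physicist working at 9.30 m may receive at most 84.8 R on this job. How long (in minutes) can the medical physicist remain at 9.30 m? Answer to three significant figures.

224 min

Using I₁d₁² = I₂d₂², rate at 9.30 m:
(0.937/9.30)² = 0.01015, so 2240 × 0.01015 = 22.74 R/h.
Stay time = 84.8 R ÷ 22.74 R/h = 3.729 h = 223.7 min.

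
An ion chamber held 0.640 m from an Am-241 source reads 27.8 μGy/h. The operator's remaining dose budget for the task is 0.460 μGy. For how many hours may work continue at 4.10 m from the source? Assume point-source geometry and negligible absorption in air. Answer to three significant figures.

0.679 h

Intensity scales as (d₁/d₂)², so rate at 4.10 m:
(0.640/4.10)² = 0.02437, so 27.8 × 0.02437 = 0.6775 μGy/h.
Stay time = 0.460 μGy ÷ 0.6775 μGy/h = 0.6790 h.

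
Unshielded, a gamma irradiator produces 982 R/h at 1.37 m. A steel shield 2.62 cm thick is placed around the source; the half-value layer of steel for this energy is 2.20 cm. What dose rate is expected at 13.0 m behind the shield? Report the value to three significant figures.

Distance alone: (1.37/13.0)² = 0.01111, so 982 × 0.01111 = 10.91 R/h.
Shield: 2.62/2.20 = 1.191 half-value layers → attenuation 2^(−1.191) = 0.4380.
Combined: 10.91 × 0.4380 = 4.779 R/h.

4.78 R/h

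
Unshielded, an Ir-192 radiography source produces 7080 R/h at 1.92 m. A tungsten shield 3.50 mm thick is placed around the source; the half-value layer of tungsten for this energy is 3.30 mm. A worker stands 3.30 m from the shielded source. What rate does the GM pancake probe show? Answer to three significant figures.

Distance alone: (1.92/3.30)² = 0.3385, so 7080 × 0.3385 = 2397 R/h.
Shield: 3.50/3.30 = 1.061 half-value layers → attenuation 2^(−1.061) = 0.4793.
Combined: 2397 × 0.4793 = 1149 R/h.

1150 R/h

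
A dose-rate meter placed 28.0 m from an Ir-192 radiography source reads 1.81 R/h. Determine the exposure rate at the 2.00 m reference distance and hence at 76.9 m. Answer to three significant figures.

355 R/h; 0.240 R/h

Since intensity falls as 1/r²,
At 2.00 m: (28.0/2.00)² = 196.0, so 1.81 × 196.0 = 354.8 R/h
At 76.9 m: (2.00/76.9)² = 0.0006764, so 354.8 × 0.0006764 = 0.2400 R/h.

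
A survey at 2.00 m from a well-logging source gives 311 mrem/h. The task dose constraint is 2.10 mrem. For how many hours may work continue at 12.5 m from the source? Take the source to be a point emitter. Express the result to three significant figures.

0.264 h

Applying the 1/r² law, rate at 12.5 m:
311 × (2.00/12.5)² = 311 × 0.02560 = 7.962 mrem/h.
Stay time = 2.10 mrem ÷ 7.962 mrem/h = 0.2638 h.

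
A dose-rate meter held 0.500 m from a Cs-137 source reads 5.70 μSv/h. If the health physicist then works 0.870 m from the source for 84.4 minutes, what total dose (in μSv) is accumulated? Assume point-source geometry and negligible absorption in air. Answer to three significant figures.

2.65 μSv

Intensity scales as (d₁/d₂)², so rate at 0.870 m:
5.70 × (0.500/0.870)² = 5.70 × 0.3303 = 1.883 μSv/h.
Dose = rate × time = 1.883 μSv/h × 1.407 h = 2.649 μSv.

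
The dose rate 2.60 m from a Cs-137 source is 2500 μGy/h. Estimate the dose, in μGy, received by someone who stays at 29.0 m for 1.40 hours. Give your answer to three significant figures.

28.1 μGy

Applying the 1/r² law, rate at 29.0 m:
2500 × (2.60/29.0)² = 2500 × 0.008038 = 20.09 μGy/h.
Dose = rate × time = 20.09 μGy/h × 1.400 h = 28.13 μGy.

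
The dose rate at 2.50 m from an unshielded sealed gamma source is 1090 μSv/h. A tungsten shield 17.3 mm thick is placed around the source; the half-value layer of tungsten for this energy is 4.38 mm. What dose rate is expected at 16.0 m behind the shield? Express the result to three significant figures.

1.72 μSv/h

Distance alone: 1090 × (2.50/16.0)² = 1090 × 0.02441 = 26.61 μSv/h.
Shield: 17.3/4.38 = 3.950 half-value layers → attenuation 2^(−3.950) = 0.06470.
Combined: 26.61 × 0.06470 = 1.722 μSv/h.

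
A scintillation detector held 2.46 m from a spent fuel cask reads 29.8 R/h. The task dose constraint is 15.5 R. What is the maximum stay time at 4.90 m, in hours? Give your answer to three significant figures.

2.06 h

Since intensity falls as 1/r², rate at 4.90 m:
29.8 × (2.46/4.90)² = 29.8 × 0.2520 = 7.510 R/h.
Stay time = 15.5 R ÷ 7.510 R/h = 2.064 h.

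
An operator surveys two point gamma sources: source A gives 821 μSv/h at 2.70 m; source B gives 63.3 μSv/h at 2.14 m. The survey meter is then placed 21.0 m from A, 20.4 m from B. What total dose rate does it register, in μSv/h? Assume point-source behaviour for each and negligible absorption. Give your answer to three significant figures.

Each source contributes Iᵢ·(dᵢ/rᵢ)²; contributions add.
A: 821 × (2.70/21.0)² = 13.57 μSv/h
B: 63.3 × (2.14/20.4)² = 0.6966 μSv/h
Total = 13.57 + 0.6966 = 14.27 μSv/h.

14.3 μSv/h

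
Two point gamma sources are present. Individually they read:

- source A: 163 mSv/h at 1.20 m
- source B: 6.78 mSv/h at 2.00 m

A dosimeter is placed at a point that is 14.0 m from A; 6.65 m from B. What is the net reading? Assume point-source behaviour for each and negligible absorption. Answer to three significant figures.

1.81 mSv/h

By superposition, sum each source's inverse-square contribution:
A: 163 × (1.20/14.0)² = 1.198 mSv/h
B: 6.78 × (2.00/6.65)² = 0.6133 mSv/h
Total = 1.198 + 0.6133 = 1.811 mSv/h.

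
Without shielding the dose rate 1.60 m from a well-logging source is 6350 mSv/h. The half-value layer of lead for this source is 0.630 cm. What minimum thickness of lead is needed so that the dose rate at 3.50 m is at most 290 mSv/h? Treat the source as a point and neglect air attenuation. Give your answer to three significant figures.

1.38 cm

At 3.50 m, distance alone gives 6350 × (1.60/3.50)² = 6350 × 0.2090 = 1327 mSv/h.
Further attenuation needed: 1327/290 = 4.576.
n = log₂(4.576) = 2.194 half-value layers.
Thickness = 2.194 × 0.630 cm = 1.382 cm.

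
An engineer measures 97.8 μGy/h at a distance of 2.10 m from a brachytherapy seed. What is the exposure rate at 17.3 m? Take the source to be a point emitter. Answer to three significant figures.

By the inverse-square law, the rate at 17.3 m is
97.8 × (2.10/17.3)² = 97.8 × 0.01473 = 1.441 μGy/h.

1.44 μGy/h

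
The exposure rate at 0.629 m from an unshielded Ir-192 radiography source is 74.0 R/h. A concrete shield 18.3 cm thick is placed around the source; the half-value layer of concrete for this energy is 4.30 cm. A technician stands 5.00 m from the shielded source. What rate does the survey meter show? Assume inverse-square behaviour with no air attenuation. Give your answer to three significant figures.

Distance alone: (0.629/5.00)² = 0.01583, so 74.0 × 0.01583 = 1.171 R/h.
Shield: 18.3/4.30 = 4.256 half-value layers → attenuation 2^(−4.256) = 0.05234.
Combined: 1.171 × 0.05234 = 0.06129 R/h.

0.0613 R/h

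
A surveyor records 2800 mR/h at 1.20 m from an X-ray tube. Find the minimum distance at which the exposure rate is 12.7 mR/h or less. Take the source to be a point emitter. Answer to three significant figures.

17.8 m

By the inverse-square law, d₂ = d₁·√(I₁/I₂).
I₁/I₂ = 2800/12.7 = 220.5, so d₂ = 1.20 × √220.5 = 17.82 m.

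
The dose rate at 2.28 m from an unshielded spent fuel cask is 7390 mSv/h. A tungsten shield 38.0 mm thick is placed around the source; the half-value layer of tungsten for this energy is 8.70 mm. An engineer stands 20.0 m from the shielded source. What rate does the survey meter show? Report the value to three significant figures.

Distance alone: (2.28/20.0)² = 0.01300, so 7390 × 0.01300 = 96.07 mSv/h.
Shield: 38.0/8.70 = 4.368 half-value layers → attenuation 2^(−4.368) = 0.04843.
Combined: 96.07 × 0.04843 = 4.653 mSv/h.

4.65 mSv/h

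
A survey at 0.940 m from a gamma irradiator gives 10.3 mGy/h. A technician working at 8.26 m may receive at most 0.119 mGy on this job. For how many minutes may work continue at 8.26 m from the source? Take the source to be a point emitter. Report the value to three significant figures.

Applying the 1/r² law, rate at 8.26 m:
(0.940/8.26)² = 0.01295, so 10.3 × 0.01295 = 0.1334 mGy/h.
Stay time = 0.119 mGy ÷ 0.1334 mGy/h = 0.8921 h = 53.53 min.

53.5 min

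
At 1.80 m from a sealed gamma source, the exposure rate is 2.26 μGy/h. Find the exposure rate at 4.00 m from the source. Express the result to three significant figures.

0.458 μGy/h

Since intensity falls as 1/r², the rate at 4.00 m is
2.26 × (1.80/4.00)² = 2.26 × 0.2025 = 0.4577 μGy/h.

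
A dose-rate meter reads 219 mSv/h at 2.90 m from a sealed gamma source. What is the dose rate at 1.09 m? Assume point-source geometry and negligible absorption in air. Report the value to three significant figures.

1550 mSv/h

Since intensity falls as 1/r², the rate at 1.09 m is
(2.90/1.09)² = 7.079, so 219 × 7.079 = 1550 mSv/h.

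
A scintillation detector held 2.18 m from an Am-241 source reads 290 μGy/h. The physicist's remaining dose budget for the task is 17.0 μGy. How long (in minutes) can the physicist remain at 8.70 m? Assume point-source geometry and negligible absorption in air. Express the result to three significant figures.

Using I₁d₁² = I₂d₂², rate at 8.70 m:
290 × (2.18/8.70)² = 290 × 0.06279 = 18.21 μGy/h.
Stay time = 17.0 μGy ÷ 18.21 μGy/h = 0.9336 h = 56.02 min.

56.0 min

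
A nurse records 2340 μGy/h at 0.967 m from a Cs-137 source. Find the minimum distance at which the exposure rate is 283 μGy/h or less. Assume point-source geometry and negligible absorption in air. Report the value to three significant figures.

Since intensity falls as 1/r², d₂ = d₁·√(I₁/I₂).
I₁/I₂ = 2340/283 = 8.269, so d₂ = 0.967 × √8.269 = 2.781 m.

2.78 m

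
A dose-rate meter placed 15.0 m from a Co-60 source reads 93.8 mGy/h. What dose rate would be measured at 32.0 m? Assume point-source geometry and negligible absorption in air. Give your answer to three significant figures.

Applying the 1/r² law, scaling from 15.0 m to 32.0 m:
(15.0/32.0)² = 0.2197, so 93.8 × 0.2197 = 20.61 mGy/h.

20.6 mGy/h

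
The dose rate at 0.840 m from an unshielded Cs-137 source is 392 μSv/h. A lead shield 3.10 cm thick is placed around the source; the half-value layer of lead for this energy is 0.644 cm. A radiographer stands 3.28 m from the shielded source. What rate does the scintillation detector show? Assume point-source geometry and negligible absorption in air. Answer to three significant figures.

0.914 μSv/h

Distance alone: 392 × (0.840/3.28)² = 392 × 0.06559 = 25.71 μSv/h.
Shield: 3.10/0.644 = 4.814 half-value layers → attenuation 2^(−4.814) = 0.03555.
Combined: 25.71 × 0.03555 = 0.9140 μSv/h.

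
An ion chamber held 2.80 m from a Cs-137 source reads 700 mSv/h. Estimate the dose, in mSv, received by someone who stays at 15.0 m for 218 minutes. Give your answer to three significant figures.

88.6 mSv

By the inverse-square law, rate at 15.0 m:
(2.80/15.0)² = 0.03484, so 700 × 0.03484 = 24.39 mSv/h.
Dose = rate × time = 24.39 mSv/h × 3.633 h = 88.61 mSv.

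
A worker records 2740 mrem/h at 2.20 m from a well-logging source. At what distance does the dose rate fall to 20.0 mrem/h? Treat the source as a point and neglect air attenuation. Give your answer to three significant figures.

Using I₁d₁² = I₂d₂², d₂ = d₁·√(I₁/I₂).
I₁/I₂ = 2740/20.0 = 137.0, so d₂ = 2.20 × √137.0 = 25.75 m.

25.8 m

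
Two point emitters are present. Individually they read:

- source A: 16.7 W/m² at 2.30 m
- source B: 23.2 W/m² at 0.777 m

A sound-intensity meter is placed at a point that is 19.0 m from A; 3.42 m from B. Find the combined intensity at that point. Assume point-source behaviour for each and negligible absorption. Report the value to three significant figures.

1.44 W/m²

Each source contributes Iᵢ·(dᵢ/rᵢ)²; contributions add.
A: 16.7 × (2.30/19.0)² = 0.2447 W/m²
B: 23.2 × (0.777/3.42)² = 1.198 W/m²
Total = 0.2447 + 1.198 = 1.443 W/m².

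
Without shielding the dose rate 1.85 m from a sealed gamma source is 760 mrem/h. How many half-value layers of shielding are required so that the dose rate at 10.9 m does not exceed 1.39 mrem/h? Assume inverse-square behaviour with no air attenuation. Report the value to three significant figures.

3.98 half-value layers

At 10.9 m, distance alone gives 760 × (1.85/10.9)² = 760 × 0.02881 = 21.90 mrem/h.
Further attenuation needed: 21.90/1.39 = 15.76.
n = log₂(15.76) = 3.978 half-value layers.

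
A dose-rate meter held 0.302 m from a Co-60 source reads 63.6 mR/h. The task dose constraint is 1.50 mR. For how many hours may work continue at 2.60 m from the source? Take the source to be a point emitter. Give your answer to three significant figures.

1.75 h

Applying the 1/r² law, rate at 2.60 m:
(0.302/2.60)² = 0.01349, so 63.6 × 0.01349 = 0.8580 mR/h.
Stay time = 1.50 mR ÷ 0.8580 mR/h = 1.748 h.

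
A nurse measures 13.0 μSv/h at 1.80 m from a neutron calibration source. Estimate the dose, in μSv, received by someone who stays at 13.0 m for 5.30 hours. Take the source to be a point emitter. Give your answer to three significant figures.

Applying the 1/r² law, rate at 13.0 m:
(1.80/13.0)² = 0.01917, so 13.0 × 0.01917 = 0.2492 μSv/h.
Dose = rate × time = 0.2492 μSv/h × 5.300 h = 1.321 μSv.

1.32 μSv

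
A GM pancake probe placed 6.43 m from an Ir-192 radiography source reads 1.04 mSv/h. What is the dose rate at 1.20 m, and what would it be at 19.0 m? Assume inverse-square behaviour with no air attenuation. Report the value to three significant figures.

29.9 mSv/h; 0.119 mSv/h

By the inverse-square law,
At 1.20 m: (6.43/1.20)² = 28.71, so 1.04 × 28.71 = 29.86 mSv/h
At 19.0 m: 29.86 × (1.20/19.0)² = 29.86 × 0.003989 = 0.1191 mSv/h.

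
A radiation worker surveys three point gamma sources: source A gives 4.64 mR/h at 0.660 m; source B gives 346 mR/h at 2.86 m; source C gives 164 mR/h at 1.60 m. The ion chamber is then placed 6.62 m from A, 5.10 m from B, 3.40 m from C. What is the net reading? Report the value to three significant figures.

Each source contributes Iᵢ·(dᵢ/rᵢ)²; contributions add.
A: 4.64 × (0.660/6.62)² = 0.04612 mR/h
B: 346 × (2.86/5.10)² = 108.8 mR/h
C: 164 × (1.60/3.40)² = 36.32 mR/h
Total = 0.04612 + 108.8 + 36.32 = 145.2 mR/h.

145 mR/h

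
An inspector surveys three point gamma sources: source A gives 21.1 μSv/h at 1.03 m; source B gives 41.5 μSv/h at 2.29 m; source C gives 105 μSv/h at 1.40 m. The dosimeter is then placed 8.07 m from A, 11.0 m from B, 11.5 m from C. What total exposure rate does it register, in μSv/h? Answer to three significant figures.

3.70 μSv/h

By superposition, sum each source's inverse-square contribution:
A: 21.1 × (1.03/8.07)² = 0.3437 μSv/h
B: 41.5 × (2.29/11.0)² = 1.799 μSv/h
C: 105 × (1.40/11.5)² = 1.556 μSv/h
Total = 0.3437 + 1.799 + 1.556 = 3.699 μSv/h.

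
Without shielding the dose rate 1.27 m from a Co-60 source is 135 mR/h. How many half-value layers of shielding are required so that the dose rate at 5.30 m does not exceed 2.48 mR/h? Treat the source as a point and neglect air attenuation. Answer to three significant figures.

1.64 half-value layers

At 5.30 m, distance alone gives (1.27/5.30)² = 0.05742, so 135 × 0.05742 = 7.752 mR/h.
Further attenuation needed: 7.752/2.48 = 3.126.
n = log₂(3.126) = 1.644 half-value layers.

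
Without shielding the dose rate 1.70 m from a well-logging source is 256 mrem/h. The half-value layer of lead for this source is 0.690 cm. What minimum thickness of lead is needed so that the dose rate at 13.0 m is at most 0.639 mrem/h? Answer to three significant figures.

At 13.0 m, distance alone gives (1.70/13.0)² = 0.01710, so 256 × 0.01710 = 4.378 mrem/h.
Further attenuation needed: 4.378/0.639 = 6.851.
n = log₂(6.851) = 2.776 half-value layers.
Thickness = 2.776 × 0.690 cm = 1.915 cm.

1.92 cm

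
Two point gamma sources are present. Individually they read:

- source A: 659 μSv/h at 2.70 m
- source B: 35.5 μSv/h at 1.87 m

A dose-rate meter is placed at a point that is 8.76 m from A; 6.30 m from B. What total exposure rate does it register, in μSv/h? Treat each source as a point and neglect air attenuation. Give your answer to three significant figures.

65.7 μSv/h

By superposition, sum each source's inverse-square contribution:
A: 659 × (2.70/8.76)² = 62.60 μSv/h
B: 35.5 × (1.87/6.30)² = 3.128 μSv/h
Total = 62.60 + 3.128 = 65.73 μSv/h.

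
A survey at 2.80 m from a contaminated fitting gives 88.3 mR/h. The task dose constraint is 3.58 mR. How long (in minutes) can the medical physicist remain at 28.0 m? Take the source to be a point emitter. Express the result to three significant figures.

Applying the 1/r² law, rate at 28.0 m:
88.3 × (2.80/28.0)² = 88.3 × 0.01000 = 0.8830 mR/h.
Stay time = 3.58 mR ÷ 0.8830 mR/h = 4.054 h = 243.2 min.

243 min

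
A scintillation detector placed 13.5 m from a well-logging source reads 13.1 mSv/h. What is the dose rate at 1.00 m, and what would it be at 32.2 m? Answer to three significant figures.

Since intensity falls as 1/r²,
At 1.00 m: (13.5/1.00)² = 182.2, so 13.1 × 182.2 = 2387 mSv/h
At 32.2 m: (1.00/32.2)² = 0.0009645, so 2387 × 0.0009645 = 2.302 mSv/h.

2390 mSv/h; 2.30 mSv/h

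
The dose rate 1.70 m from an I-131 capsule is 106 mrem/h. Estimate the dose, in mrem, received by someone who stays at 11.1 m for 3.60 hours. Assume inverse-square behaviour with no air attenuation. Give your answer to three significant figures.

8.95 mrem

Since intensity falls as 1/r², rate at 11.1 m:
(1.70/11.1)² = 0.02346, so 106 × 0.02346 = 2.487 mrem/h.
Dose = rate × time = 2.487 mrem/h × 3.600 h = 8.953 mrem.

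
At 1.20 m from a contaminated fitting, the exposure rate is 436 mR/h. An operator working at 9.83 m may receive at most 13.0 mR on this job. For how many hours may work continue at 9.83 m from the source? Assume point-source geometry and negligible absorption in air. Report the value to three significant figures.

Intensity scales as (d₁/d₂)², so rate at 9.83 m:
436 × (1.20/9.83)² = 436 × 0.01490 = 6.496 mR/h.
Stay time = 13.0 mR ÷ 6.496 mR/h = 2.001 h.

2.00 h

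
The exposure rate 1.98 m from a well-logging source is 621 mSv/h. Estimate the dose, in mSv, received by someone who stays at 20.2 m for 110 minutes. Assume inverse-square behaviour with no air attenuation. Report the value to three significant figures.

By the inverse-square law, rate at 20.2 m:
621 × (1.98/20.2)² = 621 × 0.009608 = 5.967 mSv/h.
Dose = rate × time = 5.967 mSv/h × 1.833 h = 10.94 mSv.

10.9 mSv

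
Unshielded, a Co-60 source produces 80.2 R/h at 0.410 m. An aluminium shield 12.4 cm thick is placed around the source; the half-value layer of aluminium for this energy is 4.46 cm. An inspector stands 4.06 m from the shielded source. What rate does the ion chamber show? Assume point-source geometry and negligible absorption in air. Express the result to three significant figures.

0.119 R/h

Distance alone: (0.410/4.06)² = 0.01020, so 80.2 × 0.01020 = 0.8180 R/h.
Shield: 12.4/4.46 = 2.780 half-value layers → attenuation 2^(−2.780) = 0.1456.
Combined: 0.8180 × 0.1456 = 0.1191 R/h.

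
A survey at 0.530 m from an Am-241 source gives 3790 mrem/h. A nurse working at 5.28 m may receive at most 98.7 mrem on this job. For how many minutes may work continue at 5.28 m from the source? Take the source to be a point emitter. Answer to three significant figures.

155 min

By the inverse-square law, rate at 5.28 m:
(0.530/5.28)² = 0.01008, so 3790 × 0.01008 = 38.20 mrem/h.
Stay time = 98.7 mrem ÷ 38.20 mrem/h = 2.584 h = 155.0 min.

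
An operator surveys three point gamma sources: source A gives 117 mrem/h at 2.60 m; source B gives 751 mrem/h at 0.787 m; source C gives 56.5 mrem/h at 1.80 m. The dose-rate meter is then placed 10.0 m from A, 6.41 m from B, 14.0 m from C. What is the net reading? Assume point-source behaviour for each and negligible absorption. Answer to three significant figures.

20.2 mrem/h

Each source contributes Iᵢ·(dᵢ/rᵢ)²; contributions add.
A: 117 × (2.60/10.0)² = 7.909 mrem/h
B: 751 × (0.787/6.41)² = 11.32 mrem/h
C: 56.5 × (1.80/14.0)² = 0.9340 mrem/h
Total = 7.909 + 11.32 + 0.9340 = 20.16 mrem/h.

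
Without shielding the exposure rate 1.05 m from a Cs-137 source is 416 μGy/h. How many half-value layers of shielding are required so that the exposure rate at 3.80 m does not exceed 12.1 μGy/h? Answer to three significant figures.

At 3.80 m, distance alone gives 416 × (1.05/3.80)² = 416 × 0.07635 = 31.76 μGy/h.
Further attenuation needed: 31.76/12.1 = 2.625.
n = log₂(2.625) = 1.392 half-value layers.

1.39 half-value layers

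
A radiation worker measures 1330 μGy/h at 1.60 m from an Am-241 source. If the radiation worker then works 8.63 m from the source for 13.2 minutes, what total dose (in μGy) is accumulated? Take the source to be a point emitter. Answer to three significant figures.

Applying the 1/r² law, rate at 8.63 m:
1330 × (1.60/8.63)² = 1330 × 0.03437 = 45.71 μGy/h.
Dose = rate × time = 45.71 μGy/h × 0.2200 h = 10.06 μGy.

10.1 μGy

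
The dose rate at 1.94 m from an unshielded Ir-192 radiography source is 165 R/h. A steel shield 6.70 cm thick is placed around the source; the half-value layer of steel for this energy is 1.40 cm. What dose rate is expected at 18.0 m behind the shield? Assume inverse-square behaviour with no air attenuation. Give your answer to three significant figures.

Distance alone: (1.94/18.0)² = 0.01162, so 165 × 0.01162 = 1.917 R/h.
Shield: 6.70/1.40 = 4.786 half-value layers → attenuation 2^(−4.786) = 0.03625.
Combined: 1.917 × 0.03625 = 0.06949 R/h.

0.0695 R/h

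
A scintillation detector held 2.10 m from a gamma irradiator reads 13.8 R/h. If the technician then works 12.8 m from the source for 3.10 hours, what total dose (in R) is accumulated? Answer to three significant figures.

1.15 R

Intensity scales as (d₁/d₂)², so rate at 12.8 m:
13.8 × (2.10/12.8)² = 13.8 × 0.02692 = 0.3715 R/h.
Dose = rate × time = 0.3715 R/h × 3.100 h = 1.152 R.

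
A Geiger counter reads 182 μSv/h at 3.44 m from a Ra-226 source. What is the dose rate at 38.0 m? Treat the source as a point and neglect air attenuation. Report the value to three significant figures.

Applying the 1/r² law, the rate at 38.0 m is
(3.44/38.0)² = 0.008195, so 182 × 0.008195 = 1.491 μSv/h.

1.49 μSv/h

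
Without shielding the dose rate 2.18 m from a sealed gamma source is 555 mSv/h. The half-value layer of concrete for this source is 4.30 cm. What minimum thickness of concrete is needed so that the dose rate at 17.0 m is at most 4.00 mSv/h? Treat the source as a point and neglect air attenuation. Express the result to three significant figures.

5.12 cm

At 17.0 m, distance alone gives 555 × (2.18/17.0)² = 555 × 0.01644 = 9.124 mSv/h.
Further attenuation needed: 9.124/4.00 = 2.281.
n = log₂(2.281) = 1.190 half-value layers.
Thickness = 1.190 × 4.30 cm = 5.117 cm.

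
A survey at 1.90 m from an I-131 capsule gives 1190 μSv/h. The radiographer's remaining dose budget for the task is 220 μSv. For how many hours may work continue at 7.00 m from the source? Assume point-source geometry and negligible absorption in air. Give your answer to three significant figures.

Intensity scales as (d₁/d₂)², so rate at 7.00 m:
(1.90/7.00)² = 0.07367, so 1190 × 0.07367 = 87.67 μSv/h.
Stay time = 220 μSv ÷ 87.67 μSv/h = 2.509 h.

2.51 h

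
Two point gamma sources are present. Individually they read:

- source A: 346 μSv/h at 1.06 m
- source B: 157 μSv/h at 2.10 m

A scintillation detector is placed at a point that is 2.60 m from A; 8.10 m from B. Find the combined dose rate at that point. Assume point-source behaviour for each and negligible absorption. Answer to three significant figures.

By superposition, sum each source's inverse-square contribution:
A: 346 × (1.06/2.60)² = 57.51 μSv/h
B: 157 × (2.10/8.10)² = 10.55 μSv/h
Total = 57.51 + 10.55 = 68.06 μSv/h.

68.1 μSv/h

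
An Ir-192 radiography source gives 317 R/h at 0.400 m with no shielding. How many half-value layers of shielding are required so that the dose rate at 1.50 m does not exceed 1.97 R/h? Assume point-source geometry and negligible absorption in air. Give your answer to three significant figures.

At 1.50 m, distance alone gives 317 × (0.400/1.50)² = 317 × 0.07111 = 22.54 R/h.
Further attenuation needed: 22.54/1.97 = 11.44.
n = log₂(11.44) = 3.516 half-value layers.

3.52 half-value layers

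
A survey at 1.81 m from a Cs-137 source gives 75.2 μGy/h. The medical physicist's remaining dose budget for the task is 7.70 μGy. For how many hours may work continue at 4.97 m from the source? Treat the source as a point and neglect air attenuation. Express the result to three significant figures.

Applying the 1/r² law, rate at 4.97 m:
(1.81/4.97)² = 0.1326, so 75.2 × 0.1326 = 9.972 μGy/h.
Stay time = 7.70 μGy ÷ 9.972 μGy/h = 0.7722 h.

0.772 h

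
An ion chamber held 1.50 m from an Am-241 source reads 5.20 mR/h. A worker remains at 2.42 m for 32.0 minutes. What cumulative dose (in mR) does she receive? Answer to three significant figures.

1.07 mR

Applying the 1/r² law, rate at 2.42 m:
5.20 × (1.50/2.42)² = 5.20 × 0.3842 = 1.998 mR/h.
Dose = rate × time = 1.998 mR/h × 0.5333 h = 1.066 mR.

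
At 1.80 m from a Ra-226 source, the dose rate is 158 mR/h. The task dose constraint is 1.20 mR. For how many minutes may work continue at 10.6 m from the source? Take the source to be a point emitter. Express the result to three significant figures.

15.8 min

Using I₁d₁² = I₂d₂², rate at 10.6 m:
(1.80/10.6)² = 0.02884, so 158 × 0.02884 = 4.557 mR/h.
Stay time = 1.20 mR ÷ 4.557 mR/h = 0.2633 h = 15.80 min.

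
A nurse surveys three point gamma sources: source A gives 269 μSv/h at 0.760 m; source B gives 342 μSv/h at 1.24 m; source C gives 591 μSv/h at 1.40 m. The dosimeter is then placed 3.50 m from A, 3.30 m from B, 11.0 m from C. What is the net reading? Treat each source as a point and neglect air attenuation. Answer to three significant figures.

By superposition, sum each source's inverse-square contribution:
A: 269 × (0.760/3.50)² = 12.68 μSv/h
B: 342 × (1.24/3.30)² = 48.29 μSv/h
C: 591 × (1.40/11.0)² = 9.573 μSv/h
Total = 12.68 + 48.29 + 9.573 = 70.54 μSv/h.

70.5 μSv/h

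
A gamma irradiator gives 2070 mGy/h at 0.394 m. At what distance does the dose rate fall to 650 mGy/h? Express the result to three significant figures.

Intensity scales as (d₁/d₂)², so d₂ = d₁·√(I₁/I₂).
I₁/I₂ = 2070/650 = 3.185, so d₂ = 0.394 × √3.185 = 0.7032 m.

0.703 m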